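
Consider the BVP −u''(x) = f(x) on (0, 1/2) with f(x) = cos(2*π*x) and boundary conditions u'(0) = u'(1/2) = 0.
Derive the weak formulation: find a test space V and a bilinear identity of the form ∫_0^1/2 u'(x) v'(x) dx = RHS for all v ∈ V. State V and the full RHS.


V = H^1(0, 1/2) (no boundary constraint on v; u is determined up to an additive constant); weak form: ∫_0^1/2 u'v' dx = ∫_0^1/2 (cos(2*π*x)) v dx for all v ∈ V.

Multiply both sides by a test function v and integrate from 0 to 1/2:
  ∫_0^1/2 −u''(x) v(x) dx = ∫_0^1/2 f(x) v(x) dx.
Integrate the LHS by parts once:
  ∫_0^1/2 −u'' v dx = −[u'(x) v(x)]_0^1/2 + ∫_0^1/2 u'(x) v'(x) dx.
Thus ∫_0^1/2 u'(x) v'(x) dx = ∫_0^1/2 f(x) v(x) dx + [u'(x) v(x)]_0^1/2.
Choose V so that boundary terms are either known or forced to vanish.
u has homogeneous Neumann: u'(0) = u'(1/2) = 0. So [u' v]_0^1/2 = 0·v(1/2) − 0·v(0) = 0 for any v; take V = H^1(0, 1/2).
Weak formulation: find u (satisfying any essential BC) such that ∫_0^1/2 u'(x) v'(x) dx = ∫_0^1/2 f v dx for all v ∈ V (homogeneous Neumann, so boundary terms vanish).
Substituting f(x) = cos(2*π*x), the right-hand side is ∫_0^1/2 (cos(2*π*x)) v dx.
Compatibility check (pure Neumann): taking v ≡ 1 ∈ V gives 0 = ∫_0^1/2 f dx + (0) − (0), i.e. ∫_0^1/2 f dx must equal u'(0) − u'(1/2) = 0. Indeed ∫_0^1/2 (cos(2*π*x)) dx = 0, so the data are compatible. The solution is then unique only up to an additive constant (fix it e.g. by requiring ∫_0^1/2 u dx = 0).


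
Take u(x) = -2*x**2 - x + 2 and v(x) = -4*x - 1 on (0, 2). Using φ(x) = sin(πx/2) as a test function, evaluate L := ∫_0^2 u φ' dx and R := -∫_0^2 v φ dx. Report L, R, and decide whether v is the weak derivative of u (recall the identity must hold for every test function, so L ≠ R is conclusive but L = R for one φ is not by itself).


LHS = 20/π, RHS = 20/π. Yes, v = u' weakly.

u(x) = -2*x**2 - x + 2, classical derivative u'(x) = -4*x - 1.
φ(x) = sin(πx/2), so φ'(x) = π*cos(π*x/2)/2.
Note φ(0) = φ(2) = 0, so the boundary term u·φ vanishes.
LHS = ∫_0^2 u(x) φ'(x) dx = ∫_0^2 (-π*x^2*cos(π*x/2) - π*x*cos(π*x/2)/2 + π*cos(π*x/2)) dx. Term by term:
  ∫_0^2 π*cos(π*x/2) dx = 0;  ∫_0^2 -π*x^2*cos(π*x/2) dx = 16/π;  ∫_0^2 -π*x*cos(π*x/2)/2 dx = 4/π.
Sum: 0 + 16/π + 4/π = 20/π.
So LHS = 20/π.
∫_0^2 v(x) φ(x) dx = ∫_0^2 (-4*x*sin(π*x/2) - sin(π*x/2)) dx. Term by term:
  ∫_0^2 -sin(π*x/2) dx = -4/π;  ∫_0^2 -4*x*sin(π*x/2) dx = -16/π.
Sum: -4/π − 16/π = -20/π.
So RHS = -∫_0^2 v(x) φ(x) dx = 20/π.
LHS = RHS, so the identity holds for this test φ.
Moreover u is smooth here and v(x) = u'(x) = -4*x - 1 pointwise, so the identity holds for every test function. Hence v is the weak derivative of u.


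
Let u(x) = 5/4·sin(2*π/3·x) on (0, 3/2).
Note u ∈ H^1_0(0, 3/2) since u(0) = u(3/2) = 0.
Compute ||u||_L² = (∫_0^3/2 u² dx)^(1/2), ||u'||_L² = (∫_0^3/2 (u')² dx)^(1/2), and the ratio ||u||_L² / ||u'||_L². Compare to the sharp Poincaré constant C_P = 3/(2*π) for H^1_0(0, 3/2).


||u||_L² / ||u'||_L² = 3/(2*π) = C_P.

u(x) = 5/4·sin(2*π/3·x), so u'(x) = 5*π*cos(2*π*x/3)/6.
Writing u(x) = A·sin(kπx/L) with A = 5/4 and k = 1, use ∫_0^L sin²(kπx/L) dx = L/2 and ∫_0^L cos²(kπx/L) dx = L/2.
u² = 25/16·sin²(2*π/3·x) and (u')² = 25*π^2/36·cos²(2*π/3·x), and each of sin², cos² integrates to L/2 = 3/4 over (0, 3/2).
∫_0^3/2 u² dx = 75/64, so ||u||_L² = 5*sqrt(3)/8.
∫_0^3/2 (u')² dx = 25*π^2/48, so ||u'||_L² = 5*sqrt(3)*π/12.
Ratio ||u||_L² / ||u'||_L² = 3/(2*π).
Sharp Poincaré constant on H^1_0(0, 3/2) is C_P = L/π = 3/(2*π), achieved by sin(2*π/3·x).
This is the k = 1 eigenfunction (up to amplitude), so the ratio equals the sharp Poincaré constant exactly.


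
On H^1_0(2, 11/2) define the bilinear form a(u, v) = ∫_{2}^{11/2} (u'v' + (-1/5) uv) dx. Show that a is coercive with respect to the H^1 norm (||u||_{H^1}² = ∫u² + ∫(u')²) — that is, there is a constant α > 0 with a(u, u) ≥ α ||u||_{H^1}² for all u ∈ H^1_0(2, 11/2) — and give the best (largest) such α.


α = (-49 + 20*π^2)/(5*(4*π^2 + 49))

Coercivity of a(·,·) on H^1_0(2, 11/2) means a(u, u) ≥ α ||u||_{H^1}² for every u ∈ H^1_0.
The interval has length L = 7/2, and Poincaré/coercivity depend only on L. Here a(u, u) = ∫(u')² + (-1/5)·∫u².
Here c = -1/5 < 0 with |c| < (π/L)² = 4*π^2/49, so coercivity still holds. The condition a(u,u) ≥ α||u||_{H^1}² reads (1−α)∫(u')² ≥ (α−c)∫u². Any admissible α is ≤ 1 (rapidly oscillating u have ∫u²/∫(u')² → 0), and α = 1 would force 0 ≥ (1−c)∫u², impossible since c < 1; so 1−α > 0. By the sharp Poincaré inequality on H^1_0 of an interval of length L, ∫(u')² ≥ (π/L)²∫u² with equality for the first sine mode sin(π(x−x₀)/L) (x₀ the left endpoint), so the inequality holds for all u iff (1−α)(π/L)² ≥ α − c, i.e. α ≤ ((π/L)² + c)/((π/L)² + 1) = (1 + c(L/π)²)/(1 + (L/π)²). (Direct route, valid since c ≤ 0: Poincaré gives c∫u² ≥ c(L/π)²∫(u')², so a(u,u) ≥ (1 + c(L/π)²)∫(u')², while ||u||_{H^1}² ≤ (1 + (L/π)²)∫(u')²; dividing yields the same α.) With (π/L)² = 4*π^2/49 and c = -1/5, the largest admissible constant is α = ((π/L)² + c)/((π/L)² + 1).
Simplifying, α = (-49 + 20*π^2)/(5*(4*π^2 + 49)).


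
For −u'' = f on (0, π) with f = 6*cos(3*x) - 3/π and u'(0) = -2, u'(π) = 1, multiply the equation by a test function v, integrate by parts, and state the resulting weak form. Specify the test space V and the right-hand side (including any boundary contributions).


V = H^1(0, π) (v unrestricted at boundary; u is determined up to an additive constant); weak form: ∫_0^π u'v' dx = ∫_0^π (6*cos(3*x) - 3/π) v dx + v(π) + 2·v(0) for all v ∈ V.

Multiply both sides by a test function v and integrate from 0 to π:
  ∫_0^π −u''(x) v(x) dx = ∫_0^π f(x) v(x) dx.
Integrate the LHS by parts once:
  ∫_0^π −u'' v dx = −[u'(x) v(x)]_0^π + ∫_0^π u'(x) v'(x) dx.
Thus ∫_0^π u'(x) v'(x) dx = ∫_0^π f(x) v(x) dx + [u'(x) v(x)]_0^π.
Choose V so that boundary terms are either known or forced to vanish.
u has inhomogeneous Neumann u'(0) = -2, u'(π) = 1. [u' v]_0^π = (1)·v(π) − (-2)·v(0) = v(π) + 2·v(0). Take V = H^1(0, π); boundary term becomes part of RHS.
Weak formulation: find u (satisfying any essential BC) such that ∫_0^π u'(x) v'(x) dx = ∫_0^π f v dx + v(π) + 2·v(0) for all v ∈ V (Neumann data are natural BCs: they enter the RHS as boundary terms).
Substituting f(x) = 6*cos(3*x) - 3/π, the right-hand side is ∫_0^π (6*cos(3*x) - 3/π) v dx + v(π) + 2·v(0).
Compatibility check (pure Neumann): taking v ≡ 1 ∈ V gives 0 = ∫_0^π f dx + (1) − (-2), i.e. ∫_0^π f dx must equal u'(0) − u'(π) = -3. Indeed ∫_0^π (6*cos(3*x) - 3/π) dx = -3, so the data are compatible. The solution is then unique only up to an additive constant (fix it e.g. by requiring ∫_0^π u dx = 0).


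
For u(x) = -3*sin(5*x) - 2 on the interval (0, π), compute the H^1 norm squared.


||u||_{H^1(0,π)}^2 = 24/5 + 121*π

u'(x) = -15*cos(5*x).
Expand u² and (u')² and integrate term by term on (0, π), using: for integers n ≥ 1, ∫_0^π sin²(nx) dx = ∫_0^π cos²(nx) dx = π/2; for n ≠ n', ∫_0^π sin(nx)sin(n'x) dx = ∫_0^π cos(nx)cos(n'x) dx = 0; and by product-to-sum, ∫_0^π sin(nx)cos(n'x) dx = ½∫_0^π [sin((n+n')x) + sin((n−n')x)] dx, which is 0 when n+n' is even and 2n/(n²−n'²) when n+n' is odd (it need not vanish on (0, π)). For the constant mode: ∫_0^π 1 dx = π, ∫_0^π cos(nx) dx = 0, ∫_0^π sin(nx) dx = (1−(−1)^n)/n.
  u² squared terms: (-2)²·∫1 dx = 4·π = 4*π;  (-3)²·∫sin(5x)² dx = 9·π/2 = 9*π/2.
  u² cross terms: 2·(-2)·(-3)·∫1·sin(5x) dx = 12·(2/5) = 24/5.
  So ∫_0^π u² dx = 4*π + 9*π/2 + 24/5 = 24/5 + 17*π/2.
  (u')² squared terms: (-15)²·∫cos(5x)² dx = 225·π/2 = 225*π/2.
  So ∫_0^π (u')² dx = 225*π/2.
||u||_{H^1}^2 = (24/5 + 17*π/2) + (225*π/2) = 24/5 + 121*π.


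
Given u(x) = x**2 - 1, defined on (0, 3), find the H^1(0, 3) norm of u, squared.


||u||_{H^1}^2 = 348/5

The H^1 norm (squared) on an interval (0, L) is
  ||u||_{H^1}^2 = ∫_0^L u(x)^2 dx + ∫_0^L u'(x)^2 dx.
Compute u'(x) = 2*x.
Then u(x)^2 = x**4 - 2*x**2 + 1 and u'(x)^2 = 4*x**2.
Integrate each monomial from 0 to 3 using ∫_0^3 c·x^n dx = c·3^(n+1)/(n+1):
  ∫_0^3 u(x)^2 dx = ∫_0^3 (x^4 - 2*x^2 + 1) dx. Term by term:
    ∫_0^3 x^4 dx = 243/5;  ∫_0^3 -2*x^2 dx = -18;  ∫_0^3 1 dx = 3.
  Sum: 243/5 − 18 + 3 = 168/5.
  ∫_0^3 u'(x)^2 dx = ∫_0^3 (4*x^2) dx. Term by term:
    ∫_0^3 4*x^2 dx = 36.
Adding: ||u||_{H^1}^2 = 168/5 + 36 = 348/5.


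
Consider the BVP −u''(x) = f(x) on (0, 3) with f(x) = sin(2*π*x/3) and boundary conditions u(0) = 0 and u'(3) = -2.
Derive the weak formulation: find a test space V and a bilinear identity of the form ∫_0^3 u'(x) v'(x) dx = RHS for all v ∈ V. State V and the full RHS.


V = {v ∈ H^1(0, 3) : v(0) = 0} (test functions vanish at x = 0 where u is specified); weak form: ∫_0^3 u'v' dx = ∫_0^3 (sin(2*π*x/3)) v dx − 2·v(3) for all v ∈ V.

Multiply both sides by a test function v and integrate from 0 to 3:
  ∫_0^3 −u''(x) v(x) dx = ∫_0^3 f(x) v(x) dx.
Integrate the LHS by parts once:
  ∫_0^3 −u'' v dx = −[u'(x) v(x)]_0^3 + ∫_0^3 u'(x) v'(x) dx.
Thus ∫_0^3 u'(x) v'(x) dx = ∫_0^3 f(x) v(x) dx + [u'(x) v(x)]_0^3.
Choose V so that boundary terms are either known or forced to vanish.
Mixed BC: u(0) = 0 (Dirichlet) and u'(3) = -2 (Neumann). Define V = {v ∈ H^1(0, 3) : v(0) = 0}. Then [u' v]_0^3 = u'(3)·v(3) − u'(0)·0 = − 2·v(3).
Weak formulation: find u (satisfying any essential BC) such that ∫_0^3 u'(x) v'(x) dx = ∫_0^3 f v dx − 2·v(3) for all v ∈ V (Dirichlet at 0 absorbed into V; Neumann datum at x = 3 contributes the boundary term).
Substituting f(x) = sin(2*π*x/3), the right-hand side is ∫_0^3 (sin(2*π*x/3)) v dx − 2·v(3).


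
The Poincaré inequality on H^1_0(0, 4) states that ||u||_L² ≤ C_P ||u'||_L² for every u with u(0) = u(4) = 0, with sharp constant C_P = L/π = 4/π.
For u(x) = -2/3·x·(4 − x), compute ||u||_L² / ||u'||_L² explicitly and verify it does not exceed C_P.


||u||_L² / ||u'||_L² = 2*sqrt(10)/5 < C_P = 4/π.

u(x) = -2/3·x·(4 − x), so u'(x) = 4*x/3 - 8/3.
u(x) = -2/3·x·(4 − x) vanishes at x = 0 and x = 4, so u ∈ H^1_0(0, 4). Differentiate via the product rule and integrate the resulting polynomials term by term.
  ∫_0^4 u² dx = ∫_0^4 (4*x^4/9 - 32*x^3/9 + 64*x^2/9) dx. Term by term:
    ∫_0^4 4*x^4/9 dx = 4096/45;  ∫_0^4 -32*x^3/9 dx = -2048/9;  ∫_0^4 64*x^2/9 dx = 4096/27.
  Sum: 4096/45 − 2048/9 + 4096/27 = 2048/135.
  ∫_0^4 (u')² dx = ∫_0^4 (16*x^2/9 - 64*x/9 + 64/9) dx. Term by term:
    ∫_0^4 16*x^2/9 dx = 1024/27;  ∫_0^4 -64*x/9 dx = -512/9;  ∫_0^4 64/9 dx = 256/9.
  Sum: 1024/27 − 512/9 + 256/9 = 256/27.
∫_0^4 u² dx = 2048/135, so ||u||_L² = 32*sqrt(30)/45.
∫_0^4 (u')² dx = 256/27, so ||u'||_L² = 16*sqrt(3)/9.
Ratio ||u||_L² / ||u'||_L² = 2*sqrt(10)/5.
Sharp Poincaré constant on H^1_0(0, 4) is C_P = L/π = 4/π, achieved by sin(π/4·x).
A polynomial bump cannot attain the sharp Poincaré constant (only the first sine eigenfunction does), so the ratio is strictly less than C_P, consistent with ||u||_L² ≤ C_P ||u'||_L².


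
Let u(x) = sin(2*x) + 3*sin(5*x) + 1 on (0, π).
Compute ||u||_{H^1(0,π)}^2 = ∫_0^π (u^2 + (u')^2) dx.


||u||_{H^1(0,π)}^2 = 12/5 + 241*π/2

u'(x) = 2*cos(2*x) + 15*cos(5*x).
Expand u² and (u')² and integrate term by term on (0, π), using: for integers n ≥ 1, ∫_0^π sin²(nx) dx = ∫_0^π cos²(nx) dx = π/2; for n ≠ n', ∫_0^π sin(nx)sin(n'x) dx = ∫_0^π cos(nx)cos(n'x) dx = 0; and by product-to-sum, ∫_0^π sin(nx)cos(n'x) dx = ½∫_0^π [sin((n+n')x) + sin((n−n')x)] dx, which is 0 when n+n' is even and 2n/(n²−n'²) when n+n' is odd (it need not vanish on (0, π)). For the constant mode: ∫_0^π 1 dx = π, ∫_0^π cos(nx) dx = 0, ∫_0^π sin(nx) dx = (1−(−1)^n)/n.
  u² squared terms: (1)²·∫1 dx = 1·π = π;  (3)²·∫sin(5x)² dx = 9·π/2 = 9*π/2;  (1)²·∫sin(2x)² dx = 1·π/2 = π/2.
  u² cross terms: 2·(1)·(3)·∫1·sin(5x) dx = 6·(2/5) = 12/5;  2·(1)·(1)·∫1·sin(2x) dx = 2·(0) = 0;  2·(3)·(1)·∫sin(5x)·sin(2x) dx = 6·(0) = 0.
  So ∫_0^π u² dx = π + 9*π/2 + π/2 + 12/5 + 0 + 0 = 12/5 + 6*π.
  (u')² squared terms: (2)²·∫cos(2x)² dx = 4·π/2 = 2*π;  (15)²·∫cos(5x)² dx = 225·π/2 = 225*π/2.
  (u')² cross terms: 2·(2)·(15)·∫cos(2x)·cos(5x) dx = 60·(0) = 0.
  So ∫_0^π (u')² dx = 2*π + 225*π/2 + 0 = 229*π/2.
||u||_{H^1}^2 = (12/5 + 6*π) + (229*π/2) = 12/5 + 241*π/2.


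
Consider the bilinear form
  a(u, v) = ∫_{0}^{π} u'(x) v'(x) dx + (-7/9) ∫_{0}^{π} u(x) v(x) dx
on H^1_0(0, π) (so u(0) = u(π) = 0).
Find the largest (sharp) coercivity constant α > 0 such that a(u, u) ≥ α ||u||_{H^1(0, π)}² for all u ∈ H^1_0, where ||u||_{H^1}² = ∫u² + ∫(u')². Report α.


α = 1/9

Coercivity of a(·,·) on H^1_0(0, π) means a(u, u) ≥ α ||u||_{H^1}² for every u ∈ H^1_0.
The interval has length L = π, and Poincaré/coercivity depend only on L. Here a(u, u) = ∫(u')² + (-7/9)·∫u².
Here c = -7/9 < 0 with |c| < (π/L)² = 1, so coercivity still holds. The condition a(u,u) ≥ α||u||_{H^1}² reads (1−α)∫(u')² ≥ (α−c)∫u². Any admissible α is ≤ 1 (rapidly oscillating u have ∫u²/∫(u')² → 0), and α = 1 would force 0 ≥ (1−c)∫u², impossible since c < 1; so 1−α > 0. By the sharp Poincaré inequality on H^1_0 of an interval of length L, ∫(u')² ≥ (π/L)²∫u² with equality for the first sine mode sin(π(x−x₀)/L) (x₀ the left endpoint), so the inequality holds for all u iff (1−α)(π/L)² ≥ α − c, i.e. α ≤ ((π/L)² + c)/((π/L)² + 1) = (1 + c(L/π)²)/(1 + (L/π)²). (Direct route, valid since c ≤ 0: Poincaré gives c∫u² ≥ c(L/π)²∫(u')², so a(u,u) ≥ (1 + c(L/π)²)∫(u')², while ||u||_{H^1}² ≤ (1 + (L/π)²)∫(u')²; dividing yields the same α.) With (π/L)² = 1 and c = -7/9, the largest admissible constant is α = ((π/L)² + c)/((π/L)² + 1).
Simplifying, α = 1/9.


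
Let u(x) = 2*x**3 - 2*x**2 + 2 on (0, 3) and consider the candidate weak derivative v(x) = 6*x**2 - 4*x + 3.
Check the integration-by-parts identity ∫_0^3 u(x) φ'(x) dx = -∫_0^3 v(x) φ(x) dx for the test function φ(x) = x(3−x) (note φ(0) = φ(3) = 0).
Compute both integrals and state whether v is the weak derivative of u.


LHS = -459/10, RHS = -297/5. No, v is not the weak derivative of u.

u(x) = 2*x**3 - 2*x**2 + 2, classical derivative u'(x) = 6*x**2 - 4*x.
φ(x) = x(3−x), so φ'(x) = 3 - 2*x.
Note φ(0) = φ(3) = 0, so the boundary term u·φ vanishes.
LHS = ∫_0^3 u(x) φ'(x) dx = ∫_0^3 (-4*x^4 + 10*x^3 - 6*x^2 - 4*x + 6) dx. Term by term:
  ∫_0^3 -4*x^4 dx = -972/5;  ∫_0^3 10*x^3 dx = 405/2;  ∫_0^3 -6*x^2 dx = -54;
  ∫_0^3 -4*x dx = -18;  ∫_0^3 6 dx = 18.
Sum: -972/5 + 405/2 − 54 − 18 + 18 = -459/10.
So LHS = -459/10.
∫_0^3 v(x) φ(x) dx = ∫_0^3 (-6*x^4 + 22*x^3 - 15*x^2 + 9*x) dx. Term by term:
  ∫_0^3 -6*x^4 dx = -1458/5;  ∫_0^3 22*x^3 dx = 891/2;  ∫_0^3 -15*x^2 dx = -135;
  ∫_0^3 9*x dx = 81/2.
Sum: -1458/5 + 891/2 − 135 + 81/2 = 297/5.
So RHS = -∫_0^3 v(x) φ(x) dx = -297/5.
LHS − RHS = 27/2 ≠ 0, so the identity fails.
(For a valid weak derivative the identity must hold for EVERY test function, in particular this one. The failure shows v is NOT the weak derivative of u.)
Correct weak derivative would be u'(x) = 6*x**2 - 4*x.


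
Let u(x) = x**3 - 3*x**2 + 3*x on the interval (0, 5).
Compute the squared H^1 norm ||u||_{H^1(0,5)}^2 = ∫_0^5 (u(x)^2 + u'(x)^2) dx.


||u||_{H^1}^2 = 60455/14

The H^1 norm (squared) on an interval (0, L) is
  ||u||_{H^1}^2 = ∫_0^L u(x)^2 dx + ∫_0^L u'(x)^2 dx.
Compute u'(x) = 3*x**2 - 6*x + 3.
Then u(x)^2 = x**6 - 6*x**5 + 15*x**4 - 18*x**3 + 9*x**2 and u'(x)^2 = 9*x**4 - 36*x**3 + 54*x**2 - 36*x + 9.
Integrate each monomial from 0 to 5 using ∫_0^5 c·x^n dx = c·5^(n+1)/(n+1):
  ∫_0^5 u(x)^2 dx = ∫_0^5 (x^6 - 6*x^5 + 15*x^4 - 18*x^3 + 9*x^2) dx. Term by term:
    ∫_0^5 x^6 dx = 78125/7;  ∫_0^5 -6*x^5 dx = -15625;  ∫_0^5 15*x^4 dx = 9375;
    ∫_0^5 -18*x^3 dx = -5625/2;  ∫_0^5 9*x^2 dx = 375.
  Sum: 78125/7 − 15625 + 9375 − 5625/2 + 375 = 34625/14.
  ∫_0^5 u'(x)^2 dx = ∫_0^5 (9*x^4 - 36*x^3 + 54*x^2 - 36*x + 9) dx. Term by term:
    ∫_0^5 9*x^4 dx = 5625;  ∫_0^5 -36*x^3 dx = -5625;  ∫_0^5 54*x^2 dx = 2250;
    ∫_0^5 -36*x dx = -450;  ∫_0^5 9 dx = 45.
  Sum: 5625 − 5625 + 2250 − 450 + 45 = 1845.
Adding: ||u||_{H^1}^2 = 34625/14 + 1845 = 60455/14.


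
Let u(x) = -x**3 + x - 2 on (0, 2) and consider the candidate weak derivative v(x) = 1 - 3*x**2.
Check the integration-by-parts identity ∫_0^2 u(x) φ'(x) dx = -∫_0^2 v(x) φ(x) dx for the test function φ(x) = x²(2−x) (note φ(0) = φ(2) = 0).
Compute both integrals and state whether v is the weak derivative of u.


LHS = 76/15, RHS = 76/15. Yes, v = u' weakly.

u(x) = -x**3 + x - 2, classical derivative u'(x) = 1 - 3*x**2.
φ(x) = x²(2−x), so φ'(x) = x*(4 - 3*x).
Note φ(0) = φ(2) = 0, so the boundary term u·φ vanishes.
LHS = ∫_0^2 u(x) φ'(x) dx = ∫_0^2 (3*x^5 - 4*x^4 - 3*x^3 + 10*x^2 - 8*x) dx. Term by term:
  ∫_0^2 3*x^5 dx = 32;  ∫_0^2 -4*x^4 dx = -128/5;  ∫_0^2 -3*x^3 dx = -12;
  ∫_0^2 10*x^2 dx = 80/3;  ∫_0^2 -8*x dx = -16.
Sum: 32 − 128/5 − 12 + 80/3 − 16 = 76/15.
So LHS = 76/15.
∫_0^2 v(x) φ(x) dx = ∫_0^2 (3*x^5 - 6*x^4 - x^3 + 2*x^2) dx. Term by term:
  ∫_0^2 3*x^5 dx = 32;  ∫_0^2 -6*x^4 dx = -192/5;  ∫_0^2 -x^3 dx = -4;
  ∫_0^2 2*x^2 dx = 16/3.
Sum: 32 − 192/5 − 4 + 16/3 = -76/15.
So RHS = -∫_0^2 v(x) φ(x) dx = 76/15.
LHS = RHS, so the identity holds for this test φ.
Moreover u is smooth here and v(x) = u'(x) = 1 - 3*x**2 pointwise, so the identity holds for every test function. Hence v is the weak derivative of u.


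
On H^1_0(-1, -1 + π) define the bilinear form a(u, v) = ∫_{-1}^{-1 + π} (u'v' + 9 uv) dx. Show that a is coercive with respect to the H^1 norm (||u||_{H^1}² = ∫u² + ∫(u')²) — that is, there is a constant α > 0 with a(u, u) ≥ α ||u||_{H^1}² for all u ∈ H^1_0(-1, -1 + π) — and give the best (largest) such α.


α = 1

Coercivity of a(·,·) on H^1_0(-1, -1 + π) means a(u, u) ≥ α ||u||_{H^1}² for every u ∈ H^1_0.
The interval has length L = π, and Poincaré/coercivity depend only on L. Here a(u, u) = ∫(u')² + (9)·∫u².
Here c = 9 ≥ 1, so a(u,u) = ∫(u')² + c∫u² ≥ ∫(u')² + ∫u² = ||u||_{H^1}², i.e. α = 1 works. No larger α is possible: a(u,u) ≥ α||u||_{H^1}² means (1−α)∫(u')² ≥ (α−c)∫u², and for the modes u_n = sin(nπ(x−x₀)/L) (x₀ the left endpoint) one has ∫u_n²/∫(u_n')² = (L/(nπ))² → 0, so a(u_n,u_n)/||u_n||_{H^1}² → 1. Hence the optimal constant is α = 1.
Therefore α = 1.


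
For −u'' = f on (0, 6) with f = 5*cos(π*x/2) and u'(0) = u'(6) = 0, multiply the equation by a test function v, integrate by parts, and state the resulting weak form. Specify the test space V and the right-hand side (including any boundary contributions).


V = H^1(0, 6) (no boundary constraint on v; u is determined up to an additive constant); weak form: ∫_0^6 u'v' dx = ∫_0^6 (5*cos(π*x/2)) v dx for all v ∈ V.

Multiply both sides by a test function v and integrate from 0 to 6:
  ∫_0^6 −u''(x) v(x) dx = ∫_0^6 f(x) v(x) dx.
Integrate the LHS by parts once:
  ∫_0^6 −u'' v dx = −[u'(x) v(x)]_0^6 + ∫_0^6 u'(x) v'(x) dx.
Thus ∫_0^6 u'(x) v'(x) dx = ∫_0^6 f(x) v(x) dx + [u'(x) v(x)]_0^6.
Choose V so that boundary terms are either known or forced to vanish.
u has homogeneous Neumann: u'(0) = u'(6) = 0. So [u' v]_0^6 = 0·v(6) − 0·v(0) = 0 for any v; take V = H^1(0, 6).
Weak formulation: find u (satisfying any essential BC) such that ∫_0^6 u'(x) v'(x) dx = ∫_0^6 f v dx for all v ∈ V (homogeneous Neumann, so boundary terms vanish).
Substituting f(x) = 5*cos(π*x/2), the right-hand side is ∫_0^6 (5*cos(π*x/2)) v dx.
Compatibility check (pure Neumann): taking v ≡ 1 ∈ V gives 0 = ∫_0^6 f dx + (0) − (0), i.e. ∫_0^6 f dx must equal u'(0) − u'(6) = 0. Indeed ∫_0^6 (5*cos(π*x/2)) dx = 0, so the data are compatible. The solution is then unique only up to an additive constant (fix it e.g. by requiring ∫_0^6 u dx = 0).


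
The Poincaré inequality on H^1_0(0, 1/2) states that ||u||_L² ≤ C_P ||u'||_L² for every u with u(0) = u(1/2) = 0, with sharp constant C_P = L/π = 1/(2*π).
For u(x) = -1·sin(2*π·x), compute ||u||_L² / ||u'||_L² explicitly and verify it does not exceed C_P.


||u||_L² / ||u'||_L² = 1/(2*π) = C_P.

u(x) = -1·sin(2*π·x), so u'(x) = -2*π*cos(2*π*x).
Writing u(x) = A·sin(kπx/L) with A = -1 and k = 1, use ∫_0^L sin²(kπx/L) dx = L/2 and ∫_0^L cos²(kπx/L) dx = L/2.
u² = 1·sin²(2*π·x) and (u')² = 4*π^2·cos²(2*π·x), and each of sin², cos² integrates to L/2 = 1/4 over (0, 1/2).
∫_0^1/2 u² dx = 1/4, so ||u||_L² = 1/2.
∫_0^1/2 (u')² dx = π^2, so ||u'||_L² = π.
Ratio ||u||_L² / ||u'||_L² = 1/(2*π).
Sharp Poincaré constant on H^1_0(0, 1/2) is C_P = L/π = 1/(2*π), achieved by sin(2*π·x).
This is the k = 1 eigenfunction (up to amplitude), so the ratio equals the sharp Poincaré constant exactly.


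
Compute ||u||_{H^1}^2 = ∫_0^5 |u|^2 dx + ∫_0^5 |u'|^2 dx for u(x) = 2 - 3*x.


||u||_{H^1}^2 = 290

The H^1 norm (squared) on an interval (0, L) is
  ||u||_{H^1}^2 = ∫_0^L u(x)^2 dx + ∫_0^L u'(x)^2 dx.
Compute u'(x) = -3.
Then u(x)^2 = 9*x**2 - 12*x + 4 and u'(x)^2 = 9.
Integrate each monomial from 0 to 5 using ∫_0^5 c·x^n dx = c·5^(n+1)/(n+1):
  ∫_0^5 u(x)^2 dx = ∫_0^5 (9*x^2 - 12*x + 4) dx. Term by term:
    ∫_0^5 9*x^2 dx = 375;  ∫_0^5 -12*x dx = -150;  ∫_0^5 4 dx = 20.
  Sum: 375 − 150 + 20 = 245.
  ∫_0^5 u'(x)^2 dx = ∫_0^5 (9) dx. Term by term:
    ∫_0^5 9 dx = 45.
Adding: ||u||_{H^1}^2 = 245 + 45 = 290.


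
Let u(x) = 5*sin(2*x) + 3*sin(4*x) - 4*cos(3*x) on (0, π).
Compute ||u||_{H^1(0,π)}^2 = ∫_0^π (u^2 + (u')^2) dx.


||u||_{H^1(0,π)}^2 = 320/7 + 219*π

u'(x) = 12*sin(3*x) + 10*cos(2*x) + 12*cos(4*x).
Expand u² and (u')² and integrate term by term on (0, π), using: for integers n ≥ 1, ∫_0^π sin²(nx) dx = ∫_0^π cos²(nx) dx = π/2; for n ≠ n', ∫_0^π sin(nx)sin(n'x) dx = ∫_0^π cos(nx)cos(n'x) dx = 0; and by product-to-sum, ∫_0^π sin(nx)cos(n'x) dx = ½∫_0^π [sin((n+n')x) + sin((n−n')x)] dx, which is 0 when n+n' is even and 2n/(n²−n'²) when n+n' is odd (it need not vanish on (0, π)).
  u² squared terms: (-4)²·∫cos(3x)² dx = 16·π/2 = 8*π;  (3)²·∫sin(4x)² dx = 9·π/2 = 9*π/2;  (5)²·∫sin(2x)² dx = 25·π/2 = 25*π/2.
  u² cross terms: 2·(-4)·(3)·∫cos(3x)·sin(4x) dx = -24·(8/7) = -192/7;  2·(-4)·(5)·∫cos(3x)·sin(2x) dx = -40·(-4/5) = 32;  2·(3)·(5)·∫sin(4x)·sin(2x) dx = 30·(0) = 0.
  So ∫_0^π u² dx = 8*π + 9*π/2 + 25*π/2 − 192/7 + 32 + 0 = 32/7 + 25*π.
  (u')² squared terms: (10)²·∫cos(2x)² dx = 100·π/2 = 50*π;  (12)²·∫cos(4x)² dx = 144·π/2 = 72*π;  (12)²·∫sin(3x)² dx = 144·π/2 = 72*π.
  (u')² cross terms: 2·(10)·(12)·∫cos(2x)·cos(4x) dx = 240·(0) = 0;  2·(10)·(12)·∫cos(2x)·sin(3x) dx = 240·(6/5) = 288;  2·(12)·(12)·∫cos(4x)·sin(3x) dx = 288·(-6/7) = -1728/7.
  So ∫_0^π (u')² dx = 50*π + 72*π + 72*π + 0 + 288 − 1728/7 = 288/7 + 194*π.
||u||_{H^1}^2 = (32/7 + 25*π) + (288/7 + 194*π) = 320/7 + 219*π.


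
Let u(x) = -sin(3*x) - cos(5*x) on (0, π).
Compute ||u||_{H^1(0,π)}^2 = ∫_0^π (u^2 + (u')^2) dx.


||u||_{H^1(0,π)}^2 = 18*π

u'(x) = 5*sin(5*x) - 3*cos(3*x).
Expand u² and (u')² and integrate term by term on (0, π), using: for integers n ≥ 1, ∫_0^π sin²(nx) dx = ∫_0^π cos²(nx) dx = π/2; for n ≠ n', ∫_0^π sin(nx)sin(n'x) dx = ∫_0^π cos(nx)cos(n'x) dx = 0; and by product-to-sum, ∫_0^π sin(nx)cos(n'x) dx = ½∫_0^π [sin((n+n')x) + sin((n−n')x)] dx, which is 0 when n+n' is even and 2n/(n²−n'²) when n+n' is odd (it need not vanish on (0, π)).
  u² squared terms: (-1)²·∫cos(5x)² dx = 1·π/2 = π/2;  (-1)²·∫sin(3x)² dx = 1·π/2 = π/2.
  u² cross terms: 2·(-1)·(-1)·∫cos(5x)·sin(3x) dx = 2·(0) = 0.
  So ∫_0^π u² dx = π/2 + π/2 + 0 = π.
  (u')² squared terms: (-3)²·∫cos(3x)² dx = 9·π/2 = 9*π/2;  (5)²·∫sin(5x)² dx = 25·π/2 = 25*π/2.
  (u')² cross terms: 2·(-3)·(5)·∫cos(3x)·sin(5x) dx = -30·(0) = 0.
  So ∫_0^π (u')² dx = 9*π/2 + 25*π/2 + 0 = 17*π.
||u||_{H^1}^2 = (π) + (17*π) = 18*π.


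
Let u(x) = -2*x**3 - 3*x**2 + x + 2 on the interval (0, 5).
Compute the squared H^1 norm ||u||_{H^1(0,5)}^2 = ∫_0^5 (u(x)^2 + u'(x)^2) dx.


||u||_{H^1}^2 = 4663975/42

The H^1 norm (squared) on an interval (0, L) is
  ||u||_{H^1}^2 = ∫_0^L u(x)^2 dx + ∫_0^L u'(x)^2 dx.
Compute u'(x) = -6*x**2 - 6*x + 1.
Then u(x)^2 = 4*x**6 + 12*x**5 + 5*x**4 - 14*x**3 - 11*x**2 + 4*x + 4 and u'(x)^2 = 36*x**4 + 72*x**3 + 24*x**2 - 12*x + 1.
Integrate each monomial from 0 to 5 using ∫_0^5 c·x^n dx = c·5^(n+1)/(n+1):
  ∫_0^5 u(x)^2 dx = ∫_0^5 (4*x^6 + 12*x^5 + 5*x^4 - 14*x^3 - 11*x^2 + 4*x + 4) dx. Term by term:
    ∫_0^5 4*x^6 dx = 312500/7;  ∫_0^5 12*x^5 dx = 31250;  ∫_0^5 5*x^4 dx = 3125;
    ∫_0^5 -14*x^3 dx = -4375/2;  ∫_0^5 -11*x^2 dx = -1375/3;  ∫_0^5 4*x dx = 50;
    ∫_0^5 4 dx = 20.
  Sum: 312500/7 + 31250 + 3125 − 4375/2 − 1375/3 + 50 + 20 = 3210565/42.
  ∫_0^5 u'(x)^2 dx = ∫_0^5 (36*x^4 + 72*x^3 + 24*x^2 - 12*x + 1) dx. Term by term:
    ∫_0^5 36*x^4 dx = 22500;  ∫_0^5 72*x^3 dx = 11250;  ∫_0^5 24*x^2 dx = 1000;
    ∫_0^5 -12*x dx = -150;  ∫_0^5 1 dx = 5.
  Sum: 22500 + 11250 + 1000 − 150 + 5 = 34605.
Adding: ||u||_{H^1}^2 = 3210565/42 + 34605 = 4663975/42.


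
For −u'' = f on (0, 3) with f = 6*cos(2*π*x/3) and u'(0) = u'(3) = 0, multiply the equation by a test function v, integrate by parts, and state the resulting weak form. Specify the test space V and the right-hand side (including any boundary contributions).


V = H^1(0, 3) (no boundary constraint on v; u is determined up to an additive constant); weak form: ∫_0^3 u'v' dx = ∫_0^3 (6*cos(2*π*x/3)) v dx for all v ∈ V.

Multiply both sides by a test function v and integrate from 0 to 3:
  ∫_0^3 −u''(x) v(x) dx = ∫_0^3 f(x) v(x) dx.
Integrate the LHS by parts once:
  ∫_0^3 −u'' v dx = −[u'(x) v(x)]_0^3 + ∫_0^3 u'(x) v'(x) dx.
Thus ∫_0^3 u'(x) v'(x) dx = ∫_0^3 f(x) v(x) dx + [u'(x) v(x)]_0^3.
Choose V so that boundary terms are either known or forced to vanish.
u has homogeneous Neumann: u'(0) = u'(3) = 0. So [u' v]_0^3 = 0·v(3) − 0·v(0) = 0 for any v; take V = H^1(0, 3).
Weak formulation: find u (satisfying any essential BC) such that ∫_0^3 u'(x) v'(x) dx = ∫_0^3 f v dx for all v ∈ V (homogeneous Neumann, so boundary terms vanish).
Substituting f(x) = 6*cos(2*π*x/3), the right-hand side is ∫_0^3 (6*cos(2*π*x/3)) v dx.
Compatibility check (pure Neumann): taking v ≡ 1 ∈ V gives 0 = ∫_0^3 f dx + (0) − (0), i.e. ∫_0^3 f dx must equal u'(0) − u'(3) = 0. Indeed ∫_0^3 (6*cos(2*π*x/3)) dx = 0, so the data are compatible. The solution is then unique only up to an additive constant (fix it e.g. by requiring ∫_0^3 u dx = 0).


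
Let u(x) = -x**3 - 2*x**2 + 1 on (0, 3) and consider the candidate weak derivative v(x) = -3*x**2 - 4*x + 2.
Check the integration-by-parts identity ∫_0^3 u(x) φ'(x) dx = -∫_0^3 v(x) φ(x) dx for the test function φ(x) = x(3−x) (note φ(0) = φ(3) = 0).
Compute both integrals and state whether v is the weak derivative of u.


LHS = 1269/20, RHS = 1089/20. No, v is not the weak derivative of u.

u(x) = -x**3 - 2*x**2 + 1, classical derivative u'(x) = -3*x**2 - 4*x.
φ(x) = x(3−x), so φ'(x) = 3 - 2*x.
Note φ(0) = φ(3) = 0, so the boundary term u·φ vanishes.
LHS = ∫_0^3 u(x) φ'(x) dx = ∫_0^3 (2*x^4 + x^3 - 6*x^2 - 2*x + 3) dx. Term by term:
  ∫_0^3 2*x^4 dx = 486/5;  ∫_0^3 x^3 dx = 81/4;  ∫_0^3 -6*x^2 dx = -54;
  ∫_0^3 -2*x dx = -9;  ∫_0^3 3 dx = 9.
Sum: 486/5 + 81/4 − 54 − 9 + 9 = 1269/20.
So LHS = 1269/20.
∫_0^3 v(x) φ(x) dx = ∫_0^3 (3*x^4 - 5*x^3 - 14*x^2 + 6*x) dx. Term by term:
  ∫_0^3 3*x^4 dx = 729/5;  ∫_0^3 -5*x^3 dx = -405/4;  ∫_0^3 -14*x^2 dx = -126;
  ∫_0^3 6*x dx = 27.
Sum: 729/5 − 405/4 − 126 + 27 = -1089/20.
So RHS = -∫_0^3 v(x) φ(x) dx = 1089/20.
LHS − RHS = 9 ≠ 0, so the identity fails.
(For a valid weak derivative the identity must hold for EVERY test function, in particular this one. The failure shows v is NOT the weak derivative of u.)
Correct weak derivative would be u'(x) = -3*x**2 - 4*x.


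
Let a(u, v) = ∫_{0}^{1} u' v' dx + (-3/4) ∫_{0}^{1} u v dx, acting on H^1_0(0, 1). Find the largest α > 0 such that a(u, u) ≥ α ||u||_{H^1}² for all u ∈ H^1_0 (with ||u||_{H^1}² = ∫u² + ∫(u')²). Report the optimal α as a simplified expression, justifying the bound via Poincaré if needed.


α = (-3/4 + π^2)/(1 + π^2)

Coercivity of a(·,·) on H^1_0(0, 1) means a(u, u) ≥ α ||u||_{H^1}² for every u ∈ H^1_0.
The interval has length L = 1, and Poincaré/coercivity depend only on L. Here a(u, u) = ∫(u')² + (-3/4)·∫u².
Here c = -3/4 < 0 with |c| < (π/L)² = π^2, so coercivity still holds. The condition a(u,u) ≥ α||u||_{H^1}² reads (1−α)∫(u')² ≥ (α−c)∫u². Any admissible α is ≤ 1 (rapidly oscillating u have ∫u²/∫(u')² → 0), and α = 1 would force 0 ≥ (1−c)∫u², impossible since c < 1; so 1−α > 0. By the sharp Poincaré inequality on H^1_0 of an interval of length L, ∫(u')² ≥ (π/L)²∫u² with equality for the first sine mode sin(π(x−x₀)/L) (x₀ the left endpoint), so the inequality holds for all u iff (1−α)(π/L)² ≥ α − c, i.e. α ≤ ((π/L)² + c)/((π/L)² + 1) = (1 + c(L/π)²)/(1 + (L/π)²). (Direct route, valid since c ≤ 0: Poincaré gives c∫u² ≥ c(L/π)²∫(u')², so a(u,u) ≥ (1 + c(L/π)²)∫(u')², while ||u||_{H^1}² ≤ (1 + (L/π)²)∫(u')²; dividing yields the same α.) With (π/L)² = π^2 and c = -3/4, the largest admissible constant is α = ((π/L)² + c)/((π/L)² + 1).
Simplifying, α = (-3/4 + π^2)/(1 + π^2).


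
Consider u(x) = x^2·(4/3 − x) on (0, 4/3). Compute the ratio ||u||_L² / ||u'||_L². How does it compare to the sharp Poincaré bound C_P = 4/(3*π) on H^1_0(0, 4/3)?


||u||_L² / ||u'||_L² = 2*sqrt(14)/21 < C_P = 4/(3*π).

u(x) = x^2·(4/3 − x), so u'(x) = x*(8 - 9*x)/3.
u(x) = x^2·(4/3 − x) vanishes at x = 0 and x = 4/3, so u ∈ H^1_0(0, 4/3). Differentiate via the product rule and integrate the resulting polynomials term by term.
  ∫_0^4/3 u² dx = ∫_0^4/3 (x^6 - 8*x^5/3 + 16*x^4/9) dx. Term by term:
    ∫_0^4/3 x^6 dx = 16384/15309;  ∫_0^4/3 -8*x^5/3 dx = -16384/6561;  ∫_0^4/3 16*x^4/9 dx = 16384/10935.
  Sum: 16384/15309 − 16384/6561 + 16384/10935 = 16384/229635.
  ∫_0^4/3 (u')² dx = ∫_0^4/3 (9*x^4 - 16*x^3 + 64*x^2/9) dx. Term by term:
    ∫_0^4/3 9*x^4 dx = 1024/135;  ∫_0^4/3 -16*x^3 dx = -1024/81;  ∫_0^4/3 64*x^2/9 dx = 4096/729.
  Sum: 1024/135 − 1024/81 + 4096/729 = 2048/3645.
∫_0^4/3 u² dx = 16384/229635, so ||u||_L² = 128*sqrt(35)/2835.
∫_0^4/3 (u')² dx = 2048/3645, so ||u'||_L² = 32*sqrt(10)/135.
Ratio ||u||_L² / ||u'||_L² = 2*sqrt(14)/21.
Sharp Poincaré constant on H^1_0(0, 4/3) is C_P = L/π = 4/(3*π), achieved by sin(3*π/4·x).
A polynomial bump cannot attain the sharp Poincaré constant (only the first sine eigenfunction does), so the ratio is strictly less than C_P, consistent with ||u||_L² ≤ C_P ||u'||_L².


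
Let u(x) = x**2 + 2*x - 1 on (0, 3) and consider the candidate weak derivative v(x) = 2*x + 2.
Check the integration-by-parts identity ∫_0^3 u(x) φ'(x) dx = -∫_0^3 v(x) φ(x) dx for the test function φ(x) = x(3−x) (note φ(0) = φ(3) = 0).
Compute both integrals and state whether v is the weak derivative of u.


LHS = -45/2, RHS = -45/2. Yes, v = u' weakly.

u(x) = x**2 + 2*x - 1, classical derivative u'(x) = 2*x + 2.
φ(x) = x(3−x), so φ'(x) = 3 - 2*x.
Note φ(0) = φ(3) = 0, so the boundary term u·φ vanishes.
LHS = ∫_0^3 u(x) φ'(x) dx = ∫_0^3 (-2*x^3 - x^2 + 8*x - 3) dx. Term by term:
  ∫_0^3 -2*x^3 dx = -81/2;  ∫_0^3 -x^2 dx = -9;  ∫_0^3 8*x dx = 36;
  ∫_0^3 -3 dx = -9.
Sum: -81/2 − 9 + 36 − 9 = -45/2.
So LHS = -45/2.
∫_0^3 v(x) φ(x) dx = ∫_0^3 (-2*x^3 + 4*x^2 + 6*x) dx. Term by term:
  ∫_0^3 -2*x^3 dx = -81/2;  ∫_0^3 4*x^2 dx = 36;  ∫_0^3 6*x dx = 27.
Sum: -81/2 + 36 + 27 = 45/2.
So RHS = -∫_0^3 v(x) φ(x) dx = -45/2.
LHS = RHS, so the identity holds for this test φ.
Moreover u is smooth here and v(x) = u'(x) = 2*x + 2 pointwise, so the identity holds for every test function. Hence v is the weak derivative of u.


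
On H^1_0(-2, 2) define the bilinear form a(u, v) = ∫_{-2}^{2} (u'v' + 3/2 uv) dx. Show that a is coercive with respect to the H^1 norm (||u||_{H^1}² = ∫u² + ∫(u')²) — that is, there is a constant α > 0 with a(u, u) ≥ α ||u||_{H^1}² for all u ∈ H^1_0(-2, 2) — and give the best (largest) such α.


α = 1

Coercivity of a(·,·) on H^1_0(-2, 2) means a(u, u) ≥ α ||u||_{H^1}² for every u ∈ H^1_0.
The interval has length L = 4, and Poincaré/coercivity depend only on L. Here a(u, u) = ∫(u')² + (3/2)·∫u².
Here c = 3/2 ≥ 1, so a(u,u) = ∫(u')² + c∫u² ≥ ∫(u')² + ∫u² = ||u||_{H^1}², i.e. α = 1 works. No larger α is possible: a(u,u) ≥ α||u||_{H^1}² means (1−α)∫(u')² ≥ (α−c)∫u², and for the modes u_n = sin(nπ(x−x₀)/L) (x₀ the left endpoint) one has ∫u_n²/∫(u_n')² = (L/(nπ))² → 0, so a(u_n,u_n)/||u_n||_{H^1}² → 1. Hence the optimal constant is α = 1.
Therefore α = 1.


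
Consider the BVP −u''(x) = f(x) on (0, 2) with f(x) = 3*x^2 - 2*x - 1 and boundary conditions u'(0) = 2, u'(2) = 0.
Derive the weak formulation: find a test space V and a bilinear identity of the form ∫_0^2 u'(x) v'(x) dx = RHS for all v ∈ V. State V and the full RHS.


V = H^1(0, 2) (v unrestricted at boundary; u is determined up to an additive constant); weak form: ∫_0^2 u'v' dx = ∫_0^2 (3*x^2 - 2*x - 1) v dx − 2·v(0) for all v ∈ V.

Multiply both sides by a test function v and integrate from 0 to 2:
  ∫_0^2 −u''(x) v(x) dx = ∫_0^2 f(x) v(x) dx.
Integrate the LHS by parts once:
  ∫_0^2 −u'' v dx = −[u'(x) v(x)]_0^2 + ∫_0^2 u'(x) v'(x) dx.
Thus ∫_0^2 u'(x) v'(x) dx = ∫_0^2 f(x) v(x) dx + [u'(x) v(x)]_0^2.
Choose V so that boundary terms are either known or forced to vanish.
u has inhomogeneous Neumann u'(0) = 2, u'(2) = 0. [u' v]_0^2 = (0)·v(2) − (2)·v(0) = − 2·v(0). Take V = H^1(0, 2); boundary term becomes part of RHS.
Weak formulation: find u (satisfying any essential BC) such that ∫_0^2 u'(x) v'(x) dx = ∫_0^2 f v dx − 2·v(0) for all v ∈ V (Neumann data are natural BCs: they enter the RHS as boundary terms).
Substituting f(x) = 3*x^2 - 2*x - 1, the right-hand side is ∫_0^2 (3*x^2 - 2*x - 1) v dx − 2·v(0).
Compatibility check (pure Neumann): taking v ≡ 1 ∈ V gives 0 = ∫_0^2 f dx + (0) − (2), i.e. ∫_0^2 f dx must equal u'(0) − u'(2) = 2. Indeed ∫_0^2 (3*x^2 - 2*x - 1) dx = 2, so the data are compatible. The solution is then unique only up to an additive constant (fix it e.g. by requiring ∫_0^2 u dx = 0).


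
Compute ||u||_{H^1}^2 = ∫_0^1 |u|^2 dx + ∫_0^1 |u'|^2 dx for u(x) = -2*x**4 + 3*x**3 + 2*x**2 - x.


||u||_{H^1}^2 = 953/126

The H^1 norm (squared) on an interval (0, L) is
  ||u||_{H^1}^2 = ∫_0^L u(x)^2 dx + ∫_0^L u'(x)^2 dx.
Compute u'(x) = -8*x**3 + 9*x**2 + 4*x - 1.
Then u(x)^2 = 4*x**8 - 12*x**7 + x**6 + 16*x**5 - 2*x**4 - 4*x**3 + x**2 and u'(x)^2 = 64*x**6 - 144*x**5 + 17*x**4 + 88*x**3 - 2*x**2 - 8*x + 1.
Integrate each monomial from 0 to 1 using ∫_0^1 c·x^n dx = c·1^(n+1)/(n+1):
  ∫_0^1 u(x)^2 dx = ∫_0^1 (4*x^8 - 12*x^7 + x^6 + 16*x^5 - 2*x^4 - 4*x^3 + x^2) dx. Term by term:
    ∫_0^1 4*x^8 dx = 4/9;  ∫_0^1 -12*x^7 dx = -3/2;  ∫_0^1 x^6 dx = 1/7;
    ∫_0^1 16*x^5 dx = 8/3;  ∫_0^1 -2*x^4 dx = -2/5;  ∫_0^1 -4*x^3 dx = -1;
    ∫_0^1 x^2 dx = 1/3.
  Sum: 4/9 − 3/2 + 1/7 + 8/3 − 2/5 − 1 + 1/3 = 433/630.
  ∫_0^1 u'(x)^2 dx = ∫_0^1 (64*x^6 - 144*x^5 + 17*x^4 + 88*x^3 - 2*x^2 - 8*x + 1) dx. Term by term:
    ∫_0^1 64*x^6 dx = 64/7;  ∫_0^1 -144*x^5 dx = -24;  ∫_0^1 17*x^4 dx = 17/5;
    ∫_0^1 88*x^3 dx = 22;  ∫_0^1 -2*x^2 dx = -2/3;  ∫_0^1 -8*x dx = -4;
    ∫_0^1 1 dx = 1.
  Sum: 64/7 − 24 + 17/5 + 22 − 2/3 − 4 + 1 = 722/105.
Adding: ||u||_{H^1}^2 = 433/630 + 722/105 = 953/126.


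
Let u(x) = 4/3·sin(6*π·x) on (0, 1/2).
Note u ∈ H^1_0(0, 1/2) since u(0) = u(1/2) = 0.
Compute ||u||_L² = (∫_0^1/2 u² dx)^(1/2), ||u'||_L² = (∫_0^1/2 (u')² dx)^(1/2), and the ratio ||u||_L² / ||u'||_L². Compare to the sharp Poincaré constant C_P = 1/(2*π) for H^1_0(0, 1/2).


||u||_L² / ||u'||_L² = 1/(6*π) < C_P = 1/(2*π).

u(x) = 4/3·sin(6*π·x), so u'(x) = 8*π*cos(6*π*x).
Writing u(x) = A·sin(kπx/L) with A = 4/3 and k = 3, use ∫_0^L sin²(kπx/L) dx = L/2 and ∫_0^L cos²(kπx/L) dx = L/2.
u² = 16/9·sin²(6*π·x) and (u')² = 64*π^2·cos²(6*π·x), and each of sin², cos² integrates to L/2 = 1/4 over (0, 1/2).
∫_0^1/2 u² dx = 4/9, so ||u||_L² = 2/3.
∫_0^1/2 (u')² dx = 16*π^2, so ||u'||_L² = 4*π.
Ratio ||u||_L² / ||u'||_L² = 1/(6*π).
Sharp Poincaré constant on H^1_0(0, 1/2) is C_P = L/π = 1/(2*π), achieved by sin(2*π·x).
This is the k = 3 harmonic; the ratio L/(kπ) is strictly less than C_P = L/π, consistent with the sharp inequality ||u||_L² ≤ C_P ||u'||_L².


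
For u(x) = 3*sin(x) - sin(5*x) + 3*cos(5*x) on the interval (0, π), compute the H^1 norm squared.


||u||_{H^1(0,π)}^2 = 139*π

u'(x) = -15*sin(5*x) + 3*cos(x) - 5*cos(5*x).
Expand u² and (u')² and integrate term by term on (0, π), using: for integers n ≥ 1, ∫_0^π sin²(nx) dx = ∫_0^π cos²(nx) dx = π/2; for n ≠ n', ∫_0^π sin(nx)sin(n'x) dx = ∫_0^π cos(nx)cos(n'x) dx = 0; and by product-to-sum, ∫_0^π sin(nx)cos(n'x) dx = ½∫_0^π [sin((n+n')x) + sin((n−n')x)] dx, which is 0 when n+n' is even and 2n/(n²−n'²) when n+n' is odd (it need not vanish on (0, π)).
  u² squared terms: (-1)²·∫sin(5x)² dx = 1·π/2 = π/2;  (3)²·∫cos(5x)² dx = 9·π/2 = 9*π/2;  (3)²·∫sin(x)² dx = 9·π/2 = 9*π/2.
  u² cross terms: 2·(-1)·(3)·∫sin(5x)·cos(5x) dx = -6·(0) = 0;  2·(-1)·(3)·∫sin(5x)·sin(x) dx = -6·(0) = 0;  2·(3)·(3)·∫cos(5x)·sin(x) dx = 18·(0) = 0.
  So ∫_0^π u² dx = π/2 + 9*π/2 + 9*π/2 + 0 + 0 + 0 = 19*π/2.
  (u')² squared terms: (-15)²·∫sin(5x)² dx = 225·π/2 = 225*π/2;  (-5)²·∫cos(5x)² dx = 25·π/2 = 25*π/2;  (3)²·∫cos(x)² dx = 9·π/2 = 9*π/2.
  (u')² cross terms: 2·(-15)·(-5)·∫sin(5x)·cos(5x) dx = 150·(0) = 0;  2·(-15)·(3)·∫sin(5x)·cos(x) dx = -90·(0) = 0;  2·(-5)·(3)·∫cos(5x)·cos(x) dx = -30·(0) = 0.
  So ∫_0^π (u')² dx = 225*π/2 + 25*π/2 + 9*π/2 + 0 + 0 + 0 = 259*π/2.
||u||_{H^1}^2 = (19*π/2) + (259*π/2) = 139*π.


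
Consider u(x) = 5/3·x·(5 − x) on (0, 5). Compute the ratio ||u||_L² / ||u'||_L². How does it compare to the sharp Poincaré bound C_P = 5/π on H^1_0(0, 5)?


||u||_L² / ||u'||_L² = sqrt(10)/2 < C_P = 5/π.

u(x) = 5/3·x·(5 − x), so u'(x) = 25/3 - 10*x/3.
u(x) = 5/3·x·(5 − x) vanishes at x = 0 and x = 5, so u ∈ H^1_0(0, 5). Differentiate via the product rule and integrate the resulting polynomials term by term.
  ∫_0^5 u² dx = ∫_0^5 (25*x^4/9 - 250*x^3/9 + 625*x^2/9) dx. Term by term:
    ∫_0^5 25*x^4/9 dx = 15625/9;  ∫_0^5 -250*x^3/9 dx = -78125/18;  ∫_0^5 625*x^2/9 dx = 78125/27.
  Sum: 15625/9 − 78125/18 + 78125/27 = 15625/54.
  ∫_0^5 (u')² dx = ∫_0^5 (100*x^2/9 - 500*x/9 + 625/9) dx. Term by term:
    ∫_0^5 100*x^2/9 dx = 12500/27;  ∫_0^5 -500*x/9 dx = -6250/9;  ∫_0^5 625/9 dx = 3125/9.
  Sum: 12500/27 − 6250/9 + 3125/9 = 3125/27.
∫_0^5 u² dx = 15625/54, so ||u||_L² = 125*sqrt(6)/18.
∫_0^5 (u')² dx = 3125/27, so ||u'||_L² = 25*sqrt(15)/9.
Ratio ||u||_L² / ||u'||_L² = sqrt(10)/2.
Sharp Poincaré constant on H^1_0(0, 5) is C_P = L/π = 5/π, achieved by sin(π/5·x).
A polynomial bump cannot attain the sharp Poincaré constant (only the first sine eigenfunction does), so the ratio is strictly less than C_P, consistent with ||u||_L² ≤ C_P ||u'||_L².
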